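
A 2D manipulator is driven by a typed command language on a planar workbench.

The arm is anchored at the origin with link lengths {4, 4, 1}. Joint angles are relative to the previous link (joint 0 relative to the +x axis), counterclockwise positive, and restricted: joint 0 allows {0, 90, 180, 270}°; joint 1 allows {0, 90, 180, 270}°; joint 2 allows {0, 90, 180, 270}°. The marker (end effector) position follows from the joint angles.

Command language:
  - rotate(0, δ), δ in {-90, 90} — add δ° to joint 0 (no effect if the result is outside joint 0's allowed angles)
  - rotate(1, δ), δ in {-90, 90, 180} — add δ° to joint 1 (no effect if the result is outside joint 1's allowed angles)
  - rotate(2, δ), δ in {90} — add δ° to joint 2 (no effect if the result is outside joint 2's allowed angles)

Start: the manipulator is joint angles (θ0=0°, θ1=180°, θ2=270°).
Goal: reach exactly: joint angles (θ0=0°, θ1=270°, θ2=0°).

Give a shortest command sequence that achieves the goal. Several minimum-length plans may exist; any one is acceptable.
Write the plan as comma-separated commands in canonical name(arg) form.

rotate(1, 90), rotate(2, 90)

from: joint angles (θ0=0°, θ1=180°, θ2=270°)
[1] after rotate(1, 90): joint angles (θ0=0°, θ1=270°, θ2=270°)
[2] after rotate(2, 90): joint angles (θ0=0°, θ1=270°, θ2=0°)
no 1-step plan works, so 2 is optimal.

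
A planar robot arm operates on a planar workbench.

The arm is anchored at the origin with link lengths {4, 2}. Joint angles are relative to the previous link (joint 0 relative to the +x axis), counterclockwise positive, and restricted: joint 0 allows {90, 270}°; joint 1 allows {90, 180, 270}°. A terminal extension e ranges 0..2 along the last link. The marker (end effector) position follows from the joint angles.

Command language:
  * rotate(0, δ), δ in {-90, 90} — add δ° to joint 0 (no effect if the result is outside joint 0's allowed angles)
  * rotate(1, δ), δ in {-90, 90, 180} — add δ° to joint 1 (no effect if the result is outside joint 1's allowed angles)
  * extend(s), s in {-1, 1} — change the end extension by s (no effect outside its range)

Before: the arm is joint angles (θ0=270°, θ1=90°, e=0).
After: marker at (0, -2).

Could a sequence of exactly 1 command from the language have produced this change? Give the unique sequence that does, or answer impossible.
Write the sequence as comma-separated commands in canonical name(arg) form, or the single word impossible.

start: joint angles (θ0=270°, θ1=90°, e=0)
1. rotate(1, 90) → joint angles (θ0=270°, θ1=180°, e=0)
no other 1-command option fits: unique.

rotate(1, 90)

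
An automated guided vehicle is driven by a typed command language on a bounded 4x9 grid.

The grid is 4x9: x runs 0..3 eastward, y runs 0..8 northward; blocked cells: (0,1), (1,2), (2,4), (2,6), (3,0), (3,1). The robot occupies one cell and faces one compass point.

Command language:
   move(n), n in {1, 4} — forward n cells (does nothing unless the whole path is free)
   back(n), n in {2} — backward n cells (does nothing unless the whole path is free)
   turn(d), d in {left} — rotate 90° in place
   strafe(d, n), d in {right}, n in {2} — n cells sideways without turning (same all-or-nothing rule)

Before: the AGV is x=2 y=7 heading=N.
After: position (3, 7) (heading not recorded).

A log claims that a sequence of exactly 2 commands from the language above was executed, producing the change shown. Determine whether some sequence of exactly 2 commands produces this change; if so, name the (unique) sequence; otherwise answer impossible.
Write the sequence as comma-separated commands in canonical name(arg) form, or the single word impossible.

no 2-step route produces this change.

impossible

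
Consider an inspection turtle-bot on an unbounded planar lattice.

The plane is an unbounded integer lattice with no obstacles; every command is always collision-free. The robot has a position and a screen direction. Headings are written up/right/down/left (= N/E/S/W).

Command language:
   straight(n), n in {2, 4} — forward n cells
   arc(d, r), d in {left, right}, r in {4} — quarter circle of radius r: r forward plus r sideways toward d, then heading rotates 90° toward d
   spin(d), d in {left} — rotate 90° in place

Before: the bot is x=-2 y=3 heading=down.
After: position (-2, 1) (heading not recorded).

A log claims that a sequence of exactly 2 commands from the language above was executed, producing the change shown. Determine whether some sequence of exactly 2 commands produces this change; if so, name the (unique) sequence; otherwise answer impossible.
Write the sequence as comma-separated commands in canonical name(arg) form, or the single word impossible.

key: running spin(left) before straight(2) would end elsewhere — order is forced
t0: x=-2 y=3 heading=down
1. straight(2) → x=-2 y=1 heading=down
2. spin(left) → x=-2 y=1 heading=right
no other 2-command option fits: unique.

straight(2), spin(left)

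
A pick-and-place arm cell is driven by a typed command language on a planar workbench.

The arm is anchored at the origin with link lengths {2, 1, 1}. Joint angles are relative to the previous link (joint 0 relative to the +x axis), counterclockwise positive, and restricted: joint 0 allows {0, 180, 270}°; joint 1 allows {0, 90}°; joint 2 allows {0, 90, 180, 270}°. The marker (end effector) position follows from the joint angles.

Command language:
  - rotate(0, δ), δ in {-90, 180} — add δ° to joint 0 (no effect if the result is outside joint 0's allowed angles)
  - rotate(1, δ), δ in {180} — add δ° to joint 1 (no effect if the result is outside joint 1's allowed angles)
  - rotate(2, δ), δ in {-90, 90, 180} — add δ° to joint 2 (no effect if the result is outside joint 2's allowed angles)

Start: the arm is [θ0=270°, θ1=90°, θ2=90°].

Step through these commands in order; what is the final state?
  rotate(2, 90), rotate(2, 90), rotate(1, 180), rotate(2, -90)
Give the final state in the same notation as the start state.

[θ0=270°, θ1=90°, θ2=180°]

t0: [θ0=270°, θ1=90°, θ2=90°]
[1] after rotate(2, 90): [θ0=270°, θ1=90°, θ2=180°]
[2] after rotate(2, 90): [θ0=270°, θ1=90°, θ2=270°]
[3] after rotate(1, 180): [θ0=270°, θ1=90°, θ2=270°]
[4] after rotate(2, -90): [θ0=270°, θ1=90°, θ2=180°]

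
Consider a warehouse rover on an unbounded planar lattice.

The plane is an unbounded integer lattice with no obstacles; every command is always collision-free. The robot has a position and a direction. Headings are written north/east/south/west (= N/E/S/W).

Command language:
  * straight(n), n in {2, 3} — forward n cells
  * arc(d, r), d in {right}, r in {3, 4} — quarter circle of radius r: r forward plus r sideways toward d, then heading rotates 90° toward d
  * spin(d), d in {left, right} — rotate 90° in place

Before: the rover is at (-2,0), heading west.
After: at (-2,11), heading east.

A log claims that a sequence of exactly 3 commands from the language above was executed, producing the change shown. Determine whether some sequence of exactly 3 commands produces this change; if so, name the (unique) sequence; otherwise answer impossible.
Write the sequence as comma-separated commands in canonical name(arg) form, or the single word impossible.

arc(right, 4), straight(3), arc(right, 4)

key: position moved to (-2,11) AND the heading swung to E — translation plus rotation needed
initial: at (-2,0), heading west
t=1 arc(right, 4) ⇒ at (-6,4), heading north
t=2 straight(3) ⇒ at (-6,7), heading north
t=3 arc(right, 4) ⇒ at (-2,11), heading east
no rival 3-sequence matches.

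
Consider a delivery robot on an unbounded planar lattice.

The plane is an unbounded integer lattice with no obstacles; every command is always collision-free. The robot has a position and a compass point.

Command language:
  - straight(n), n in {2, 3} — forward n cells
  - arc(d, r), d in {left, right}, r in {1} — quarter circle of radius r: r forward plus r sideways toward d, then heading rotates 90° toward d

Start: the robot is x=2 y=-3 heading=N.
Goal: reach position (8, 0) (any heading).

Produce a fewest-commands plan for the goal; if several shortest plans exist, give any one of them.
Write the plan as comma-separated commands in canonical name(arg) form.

straight(2), arc(right, 1), straight(2), straight(3)

start: x=2 y=-3 heading=N
t=1 straight(2) ⇒ x=2 y=-1 heading=N
t=2 arc(right, 1) ⇒ x=3 y=0 heading=E
t=3 straight(2) ⇒ x=5 y=0 heading=E
t=4 straight(3) ⇒ x=8 y=0 heading=E
shorter routes all fall short; 4 is best.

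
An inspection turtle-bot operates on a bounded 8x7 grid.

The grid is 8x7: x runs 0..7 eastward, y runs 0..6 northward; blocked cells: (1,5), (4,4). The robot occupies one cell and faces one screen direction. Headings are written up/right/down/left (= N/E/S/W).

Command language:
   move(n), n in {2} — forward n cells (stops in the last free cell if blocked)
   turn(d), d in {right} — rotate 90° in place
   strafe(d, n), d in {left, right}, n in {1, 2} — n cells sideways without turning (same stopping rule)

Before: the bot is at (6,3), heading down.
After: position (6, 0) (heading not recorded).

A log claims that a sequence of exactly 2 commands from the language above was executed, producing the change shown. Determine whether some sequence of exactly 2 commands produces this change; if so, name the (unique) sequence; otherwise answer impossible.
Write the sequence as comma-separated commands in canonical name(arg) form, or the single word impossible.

key: the second move(2) runs into the grid edge before its full distance
initial: at (6,3), heading down
1. move(2) → at (6,1), heading down
2. move(2) → at (6,0), heading down
no rival 2-sequence matches.

move(2), move(2)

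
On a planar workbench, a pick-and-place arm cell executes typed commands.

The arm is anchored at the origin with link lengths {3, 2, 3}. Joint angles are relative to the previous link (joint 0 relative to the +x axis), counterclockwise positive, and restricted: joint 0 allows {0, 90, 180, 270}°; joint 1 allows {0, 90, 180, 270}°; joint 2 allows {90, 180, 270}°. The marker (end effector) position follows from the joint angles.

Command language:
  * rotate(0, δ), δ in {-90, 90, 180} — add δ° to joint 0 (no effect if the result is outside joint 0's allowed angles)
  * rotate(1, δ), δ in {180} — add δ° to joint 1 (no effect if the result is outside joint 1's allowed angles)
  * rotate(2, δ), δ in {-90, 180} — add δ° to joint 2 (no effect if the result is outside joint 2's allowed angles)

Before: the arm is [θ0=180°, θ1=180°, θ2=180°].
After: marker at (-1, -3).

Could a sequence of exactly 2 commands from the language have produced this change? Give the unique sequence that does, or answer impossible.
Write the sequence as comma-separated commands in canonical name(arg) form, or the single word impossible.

rotate(2, -90), rotate(2, 180)

key: running rotate(2, 180) before rotate(2, -90) would end elsewhere — order is forced
from: [θ0=180°, θ1=180°, θ2=180°]
1. rotate(2, -90) → [θ0=180°, θ1=180°, θ2=90°]
2. rotate(2, 180) → [θ0=180°, θ1=180°, θ2=270°]
all 36 alternatives checked — unique.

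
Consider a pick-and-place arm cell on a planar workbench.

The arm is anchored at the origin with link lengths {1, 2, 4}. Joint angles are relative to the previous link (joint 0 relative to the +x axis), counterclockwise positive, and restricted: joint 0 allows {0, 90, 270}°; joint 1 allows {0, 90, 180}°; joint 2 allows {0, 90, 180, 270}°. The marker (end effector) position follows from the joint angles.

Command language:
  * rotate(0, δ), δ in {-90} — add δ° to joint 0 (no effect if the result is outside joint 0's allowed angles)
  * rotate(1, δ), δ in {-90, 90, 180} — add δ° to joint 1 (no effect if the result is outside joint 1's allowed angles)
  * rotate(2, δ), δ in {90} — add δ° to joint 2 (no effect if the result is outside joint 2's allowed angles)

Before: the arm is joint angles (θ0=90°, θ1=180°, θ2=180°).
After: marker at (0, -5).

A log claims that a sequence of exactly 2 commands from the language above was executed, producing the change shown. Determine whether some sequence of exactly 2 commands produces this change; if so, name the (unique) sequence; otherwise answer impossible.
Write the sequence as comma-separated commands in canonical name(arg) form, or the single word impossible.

t0: joint angles (θ0=90°, θ1=180°, θ2=180°)
1. rotate(2, 90) → joint angles (θ0=90°, θ1=180°, θ2=270°)
2. rotate(2, 90) → joint angles (θ0=90°, θ1=180°, θ2=0°)
uniquely the one of 25 2-step routes that fits.

rotate(2, 90), rotate(2, 90)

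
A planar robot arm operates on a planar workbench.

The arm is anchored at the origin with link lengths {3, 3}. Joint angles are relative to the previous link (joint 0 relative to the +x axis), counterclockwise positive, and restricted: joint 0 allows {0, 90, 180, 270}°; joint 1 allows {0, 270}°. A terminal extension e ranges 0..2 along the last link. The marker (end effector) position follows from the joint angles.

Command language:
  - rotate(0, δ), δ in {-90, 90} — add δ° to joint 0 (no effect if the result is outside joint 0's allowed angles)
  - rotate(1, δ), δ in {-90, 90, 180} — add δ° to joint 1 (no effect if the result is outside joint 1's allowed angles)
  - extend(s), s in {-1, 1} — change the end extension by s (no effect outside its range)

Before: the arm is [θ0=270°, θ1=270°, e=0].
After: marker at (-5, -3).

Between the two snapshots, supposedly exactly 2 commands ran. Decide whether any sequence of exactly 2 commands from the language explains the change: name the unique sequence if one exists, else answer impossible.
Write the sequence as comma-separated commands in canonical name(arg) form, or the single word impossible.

t0: [θ0=270°, θ1=270°, e=0]
[1] after extend(1): [θ0=270°, θ1=270°, e=1]
[2] after extend(1): [θ0=270°, θ1=270°, e=2]
uniquely the one of 49 2-step routes that fits.

extend(1), extend(1)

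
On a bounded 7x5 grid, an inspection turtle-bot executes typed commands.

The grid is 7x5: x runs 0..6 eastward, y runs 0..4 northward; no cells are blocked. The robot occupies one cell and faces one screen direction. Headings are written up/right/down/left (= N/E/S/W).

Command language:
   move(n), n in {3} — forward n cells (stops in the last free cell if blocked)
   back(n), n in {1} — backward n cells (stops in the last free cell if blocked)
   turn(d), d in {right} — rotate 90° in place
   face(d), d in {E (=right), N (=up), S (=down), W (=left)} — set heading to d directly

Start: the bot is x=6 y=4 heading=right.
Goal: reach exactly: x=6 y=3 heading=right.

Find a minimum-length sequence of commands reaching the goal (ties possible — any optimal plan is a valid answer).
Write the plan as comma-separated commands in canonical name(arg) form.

face(N), back(1), face(E)

initial: x=6 y=4 heading=right
1. face(N) → x=6 y=4 heading=up
2. back(1) → x=6 y=3 heading=up
3. face(E) → x=6 y=3 heading=right
no 2-step plan works, so 3 is optimal.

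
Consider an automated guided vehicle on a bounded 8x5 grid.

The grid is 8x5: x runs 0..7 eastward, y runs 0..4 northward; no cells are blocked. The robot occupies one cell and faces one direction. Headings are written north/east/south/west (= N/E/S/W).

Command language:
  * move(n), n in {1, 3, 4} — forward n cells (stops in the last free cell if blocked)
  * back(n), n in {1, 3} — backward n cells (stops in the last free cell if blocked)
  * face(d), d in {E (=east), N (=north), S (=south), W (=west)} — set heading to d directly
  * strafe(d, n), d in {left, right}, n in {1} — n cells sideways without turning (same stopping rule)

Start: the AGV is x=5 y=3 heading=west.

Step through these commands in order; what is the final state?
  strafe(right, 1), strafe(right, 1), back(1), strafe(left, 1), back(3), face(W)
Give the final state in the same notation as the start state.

x=7 y=3 heading=west

start: x=5 y=3 heading=west
[1] after strafe(right, 1): x=5 y=4 heading=west
[2] after strafe(right, 1): x=5 y=4 heading=west
[3] after back(1): x=6 y=4 heading=west
[4] after strafe(left, 1): x=6 y=3 heading=west
[5] after back(3): x=7 y=3 heading=west
[6] after face(W): x=7 y=3 heading=west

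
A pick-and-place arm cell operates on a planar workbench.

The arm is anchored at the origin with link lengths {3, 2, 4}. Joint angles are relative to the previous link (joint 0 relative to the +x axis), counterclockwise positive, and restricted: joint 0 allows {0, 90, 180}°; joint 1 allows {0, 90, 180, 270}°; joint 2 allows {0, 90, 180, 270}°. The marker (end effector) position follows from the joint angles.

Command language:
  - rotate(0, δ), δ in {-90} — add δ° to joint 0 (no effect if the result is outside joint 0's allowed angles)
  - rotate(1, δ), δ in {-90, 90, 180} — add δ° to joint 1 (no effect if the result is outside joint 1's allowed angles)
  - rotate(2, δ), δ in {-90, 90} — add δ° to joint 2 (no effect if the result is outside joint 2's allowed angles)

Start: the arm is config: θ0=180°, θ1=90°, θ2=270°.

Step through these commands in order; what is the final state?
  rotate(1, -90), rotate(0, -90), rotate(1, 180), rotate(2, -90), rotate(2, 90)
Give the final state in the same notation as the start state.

from: config: θ0=180°, θ1=90°, θ2=270°
step 1 (rotate(1, -90)): config: θ0=180°, θ1=0°, θ2=270°
step 2 (rotate(0, -90)): config: θ0=90°, θ1=0°, θ2=270°
step 3 (rotate(1, 180)): config: θ0=90°, θ1=180°, θ2=270°
step 4 (rotate(2, -90)): config: θ0=90°, θ1=180°, θ2=180°
step 5 (rotate(2, 90)): config: θ0=90°, θ1=180°, θ2=270°

config: θ0=90°, θ1=180°, θ2=270°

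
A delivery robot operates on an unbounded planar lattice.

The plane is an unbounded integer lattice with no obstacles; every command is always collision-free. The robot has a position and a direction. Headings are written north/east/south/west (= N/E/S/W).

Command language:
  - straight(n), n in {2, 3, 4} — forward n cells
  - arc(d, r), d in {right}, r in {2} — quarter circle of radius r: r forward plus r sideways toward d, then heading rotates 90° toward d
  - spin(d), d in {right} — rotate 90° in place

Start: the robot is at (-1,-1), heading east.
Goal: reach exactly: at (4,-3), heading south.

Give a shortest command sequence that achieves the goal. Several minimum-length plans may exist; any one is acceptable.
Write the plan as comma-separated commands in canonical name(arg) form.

straight(3), arc(right, 2)

t0: at (-1,-1), heading east
1. straight(3) → at (2,-1), heading east
2. arc(right, 2) → at (4,-3), heading south
shorter routes all fall short; 2 is best.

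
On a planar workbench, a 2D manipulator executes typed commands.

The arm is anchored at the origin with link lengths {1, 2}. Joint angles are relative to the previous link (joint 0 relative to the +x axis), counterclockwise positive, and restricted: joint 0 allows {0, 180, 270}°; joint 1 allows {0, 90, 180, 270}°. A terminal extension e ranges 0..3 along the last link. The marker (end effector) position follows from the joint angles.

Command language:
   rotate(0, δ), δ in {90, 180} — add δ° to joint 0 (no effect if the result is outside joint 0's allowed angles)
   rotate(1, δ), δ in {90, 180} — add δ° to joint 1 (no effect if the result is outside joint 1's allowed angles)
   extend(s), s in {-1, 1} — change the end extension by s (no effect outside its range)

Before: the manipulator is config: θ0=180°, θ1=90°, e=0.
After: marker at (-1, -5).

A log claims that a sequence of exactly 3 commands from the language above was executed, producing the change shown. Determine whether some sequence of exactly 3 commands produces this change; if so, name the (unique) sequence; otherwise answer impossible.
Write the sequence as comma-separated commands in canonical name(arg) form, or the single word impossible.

extend(1), extend(1), extend(1)

initial: config: θ0=180°, θ1=90°, e=0
t=1 extend(1) ⇒ config: θ0=180°, θ1=90°, e=1
t=2 extend(1) ⇒ config: θ0=180°, θ1=90°, e=2
t=3 extend(1) ⇒ config: θ0=180°, θ1=90°, e=3
no rival 3-sequence matches.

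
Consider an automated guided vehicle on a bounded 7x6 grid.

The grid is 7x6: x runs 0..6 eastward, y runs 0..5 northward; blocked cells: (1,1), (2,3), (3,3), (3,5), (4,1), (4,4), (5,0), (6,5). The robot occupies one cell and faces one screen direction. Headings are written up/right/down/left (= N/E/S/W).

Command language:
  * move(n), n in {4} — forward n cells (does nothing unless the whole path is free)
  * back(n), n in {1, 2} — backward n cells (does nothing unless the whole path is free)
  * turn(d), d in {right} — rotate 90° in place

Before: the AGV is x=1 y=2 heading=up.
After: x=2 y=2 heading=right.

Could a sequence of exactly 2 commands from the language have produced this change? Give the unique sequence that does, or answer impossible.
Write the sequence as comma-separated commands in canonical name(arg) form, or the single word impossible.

checked all 2-command options: none fits.

impossible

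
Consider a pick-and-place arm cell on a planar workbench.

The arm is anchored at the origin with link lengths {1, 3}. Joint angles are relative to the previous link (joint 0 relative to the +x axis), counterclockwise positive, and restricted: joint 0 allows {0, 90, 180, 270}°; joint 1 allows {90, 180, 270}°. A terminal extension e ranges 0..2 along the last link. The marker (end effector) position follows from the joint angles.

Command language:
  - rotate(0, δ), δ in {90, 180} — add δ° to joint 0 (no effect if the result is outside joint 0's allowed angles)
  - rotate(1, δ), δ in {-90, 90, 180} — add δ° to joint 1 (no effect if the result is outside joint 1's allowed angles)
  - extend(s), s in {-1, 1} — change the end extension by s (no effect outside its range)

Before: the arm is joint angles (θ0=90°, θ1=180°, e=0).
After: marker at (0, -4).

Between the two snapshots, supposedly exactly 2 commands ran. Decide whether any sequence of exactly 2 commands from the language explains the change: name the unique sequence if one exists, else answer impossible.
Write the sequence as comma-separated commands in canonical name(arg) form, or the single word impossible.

begin: joint angles (θ0=90°, θ1=180°, e=0)
1. extend(1) → joint angles (θ0=90°, θ1=180°, e=1)
2. extend(1) → joint angles (θ0=90°, θ1=180°, e=2)
all 49 alternatives checked — unique.

extend(1), extend(1)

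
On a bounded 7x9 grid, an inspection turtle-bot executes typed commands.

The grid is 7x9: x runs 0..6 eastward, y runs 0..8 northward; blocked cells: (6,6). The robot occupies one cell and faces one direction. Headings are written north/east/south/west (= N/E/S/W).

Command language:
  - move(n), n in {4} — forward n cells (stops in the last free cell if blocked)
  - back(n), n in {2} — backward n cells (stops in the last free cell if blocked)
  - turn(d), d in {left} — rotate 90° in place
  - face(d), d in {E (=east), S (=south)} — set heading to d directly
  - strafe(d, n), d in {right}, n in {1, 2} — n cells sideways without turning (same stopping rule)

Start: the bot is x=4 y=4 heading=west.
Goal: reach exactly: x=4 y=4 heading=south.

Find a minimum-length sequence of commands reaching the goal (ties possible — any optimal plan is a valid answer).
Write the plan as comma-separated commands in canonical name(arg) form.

t0: x=4 y=4 heading=west
t=1 face(S) ⇒ x=4 y=4 heading=south
shorter routes all fall short; 1 is best.

face(S)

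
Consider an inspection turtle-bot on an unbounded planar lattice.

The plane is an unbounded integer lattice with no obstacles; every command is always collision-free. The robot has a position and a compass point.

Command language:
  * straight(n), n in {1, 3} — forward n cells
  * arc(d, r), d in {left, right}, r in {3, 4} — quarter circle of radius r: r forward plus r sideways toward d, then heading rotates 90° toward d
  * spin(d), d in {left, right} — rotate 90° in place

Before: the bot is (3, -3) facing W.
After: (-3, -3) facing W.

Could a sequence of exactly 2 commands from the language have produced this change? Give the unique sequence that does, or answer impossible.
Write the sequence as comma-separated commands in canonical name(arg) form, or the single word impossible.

key: heading stays W — no command in the sequence turns
from: (3, -3) facing W
[1] after straight(3): (0, -3) facing W
[2] after straight(3): (-3, -3) facing W
no rival 2-sequence matches.

straight(3), straight(3)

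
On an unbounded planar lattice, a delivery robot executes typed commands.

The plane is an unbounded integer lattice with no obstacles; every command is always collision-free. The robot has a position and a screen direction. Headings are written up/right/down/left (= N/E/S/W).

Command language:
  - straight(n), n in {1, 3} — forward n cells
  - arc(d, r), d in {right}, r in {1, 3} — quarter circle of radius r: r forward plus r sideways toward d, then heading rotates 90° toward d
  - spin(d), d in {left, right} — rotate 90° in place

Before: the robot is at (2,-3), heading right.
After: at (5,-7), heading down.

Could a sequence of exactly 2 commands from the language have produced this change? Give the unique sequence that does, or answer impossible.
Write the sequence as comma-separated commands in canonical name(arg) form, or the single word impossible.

arc(right, 3), straight(1)

key: order matters: swapping arc(right, 3) and straight(1) lands elsewhere
start: at (2,-3), heading right
[1] after arc(right, 3): at (5,-6), heading down
[2] after straight(1): at (5,-7), heading down
no other 2-command option fits: unique.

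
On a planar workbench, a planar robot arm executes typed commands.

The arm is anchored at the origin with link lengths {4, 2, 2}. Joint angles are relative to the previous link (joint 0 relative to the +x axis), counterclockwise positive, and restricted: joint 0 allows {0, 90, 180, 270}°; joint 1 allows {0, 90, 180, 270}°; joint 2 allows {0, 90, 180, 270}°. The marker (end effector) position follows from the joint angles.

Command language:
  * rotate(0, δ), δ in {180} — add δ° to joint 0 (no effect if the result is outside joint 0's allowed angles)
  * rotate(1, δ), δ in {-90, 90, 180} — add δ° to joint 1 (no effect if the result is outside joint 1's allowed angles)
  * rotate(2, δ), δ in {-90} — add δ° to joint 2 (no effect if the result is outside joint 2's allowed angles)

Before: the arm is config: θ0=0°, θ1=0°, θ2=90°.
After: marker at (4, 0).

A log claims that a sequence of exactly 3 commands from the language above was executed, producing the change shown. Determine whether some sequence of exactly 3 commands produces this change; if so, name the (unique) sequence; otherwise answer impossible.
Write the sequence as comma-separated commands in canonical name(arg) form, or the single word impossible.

t0: config: θ0=0°, θ1=0°, θ2=90°
1. rotate(2, -90) → config: θ0=0°, θ1=0°, θ2=0°
2. rotate(2, -90) → config: θ0=0°, θ1=0°, θ2=270°
3. rotate(2, -90) → config: θ0=0°, θ1=0°, θ2=180°
no rival 3-sequence matches.

rotate(2, -90), rotate(2, -90), rotate(2, -90)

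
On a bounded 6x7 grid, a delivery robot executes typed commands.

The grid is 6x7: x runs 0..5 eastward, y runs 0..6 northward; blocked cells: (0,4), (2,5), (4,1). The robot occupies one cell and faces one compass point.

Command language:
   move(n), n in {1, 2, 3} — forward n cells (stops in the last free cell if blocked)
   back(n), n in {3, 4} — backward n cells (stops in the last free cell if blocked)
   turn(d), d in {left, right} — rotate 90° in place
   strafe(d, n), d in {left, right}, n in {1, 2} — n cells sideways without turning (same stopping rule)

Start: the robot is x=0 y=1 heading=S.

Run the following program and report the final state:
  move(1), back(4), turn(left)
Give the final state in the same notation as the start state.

x=0 y=3 heading=E

start: x=0 y=1 heading=S
[1] after move(1): x=0 y=0 heading=S
[2] after back(4): x=0 y=3 heading=S
[3] after turn(left): x=0 y=3 heading=E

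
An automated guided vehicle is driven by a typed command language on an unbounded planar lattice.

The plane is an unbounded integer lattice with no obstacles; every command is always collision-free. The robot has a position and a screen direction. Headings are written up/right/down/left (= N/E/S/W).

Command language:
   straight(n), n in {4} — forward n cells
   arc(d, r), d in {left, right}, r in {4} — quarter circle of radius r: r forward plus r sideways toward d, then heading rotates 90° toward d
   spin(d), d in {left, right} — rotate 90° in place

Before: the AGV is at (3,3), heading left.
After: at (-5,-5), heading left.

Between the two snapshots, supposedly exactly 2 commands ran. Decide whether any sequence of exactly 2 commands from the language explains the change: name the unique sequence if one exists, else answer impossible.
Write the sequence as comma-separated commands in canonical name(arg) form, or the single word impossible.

arc(left, 4), arc(right, 4)

key: heading stays W — rotations cancel among the 2 commands
start: at (3,3), heading left
[1] after arc(left, 4): at (-1,-1), heading down
[2] after arc(right, 4): at (-5,-5), heading left
no rival 2-sequence matches.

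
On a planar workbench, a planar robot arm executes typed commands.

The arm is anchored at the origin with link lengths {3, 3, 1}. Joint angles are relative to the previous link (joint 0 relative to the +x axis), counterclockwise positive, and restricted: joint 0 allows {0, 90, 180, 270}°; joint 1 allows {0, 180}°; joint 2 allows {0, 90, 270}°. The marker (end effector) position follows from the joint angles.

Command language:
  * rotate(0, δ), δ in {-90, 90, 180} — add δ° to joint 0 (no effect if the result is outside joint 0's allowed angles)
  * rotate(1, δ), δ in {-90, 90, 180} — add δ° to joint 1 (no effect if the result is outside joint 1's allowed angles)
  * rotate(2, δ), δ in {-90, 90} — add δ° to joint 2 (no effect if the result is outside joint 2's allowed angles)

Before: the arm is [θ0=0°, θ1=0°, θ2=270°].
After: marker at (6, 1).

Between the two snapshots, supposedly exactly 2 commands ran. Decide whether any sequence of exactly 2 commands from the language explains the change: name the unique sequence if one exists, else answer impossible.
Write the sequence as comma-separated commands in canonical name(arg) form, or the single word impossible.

rotate(2, 90), rotate(2, 90)

start: [θ0=0°, θ1=0°, θ2=270°]
step 1 (rotate(2, 90)): [θ0=0°, θ1=0°, θ2=0°]
step 2 (rotate(2, 90)): [θ0=0°, θ1=0°, θ2=90°]
no rival 2-sequence matches.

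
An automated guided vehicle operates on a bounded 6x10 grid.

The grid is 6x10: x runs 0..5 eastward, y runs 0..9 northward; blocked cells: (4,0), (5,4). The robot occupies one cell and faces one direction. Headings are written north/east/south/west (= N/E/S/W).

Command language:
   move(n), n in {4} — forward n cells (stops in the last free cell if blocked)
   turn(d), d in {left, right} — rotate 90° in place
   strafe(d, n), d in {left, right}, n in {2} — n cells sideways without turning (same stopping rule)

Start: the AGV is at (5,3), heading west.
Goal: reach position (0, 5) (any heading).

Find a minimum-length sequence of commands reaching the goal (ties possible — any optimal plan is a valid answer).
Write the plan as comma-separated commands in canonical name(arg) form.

t0: at (5,3), heading west
t=1 move(4) ⇒ at (1,3), heading west
t=2 move(4) ⇒ at (0,3), heading west
t=3 strafe(right, 2) ⇒ at (0,5), heading west
minimal: 3 command(s), checked below 3.

move(4), move(4), strafe(right, 2)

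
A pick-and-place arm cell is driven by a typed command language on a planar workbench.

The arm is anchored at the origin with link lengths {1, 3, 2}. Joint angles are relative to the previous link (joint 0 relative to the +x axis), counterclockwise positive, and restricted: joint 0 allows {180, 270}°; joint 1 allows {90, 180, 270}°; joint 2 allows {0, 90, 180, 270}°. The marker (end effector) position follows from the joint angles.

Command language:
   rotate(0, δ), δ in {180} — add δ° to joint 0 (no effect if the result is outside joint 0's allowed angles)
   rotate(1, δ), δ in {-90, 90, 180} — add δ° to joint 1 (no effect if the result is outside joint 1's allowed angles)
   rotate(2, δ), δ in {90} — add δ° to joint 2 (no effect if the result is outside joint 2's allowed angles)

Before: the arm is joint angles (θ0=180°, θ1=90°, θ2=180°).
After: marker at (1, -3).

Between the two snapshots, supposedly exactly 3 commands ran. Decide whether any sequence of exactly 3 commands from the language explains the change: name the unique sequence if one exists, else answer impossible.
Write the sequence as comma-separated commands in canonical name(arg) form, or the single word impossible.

initial: joint angles (θ0=180°, θ1=90°, θ2=180°)
step 1 (rotate(2, 90)): joint angles (θ0=180°, θ1=90°, θ2=270°)
step 2 (rotate(2, 90)): joint angles (θ0=180°, θ1=90°, θ2=0°)
step 3 (rotate(2, 90)): joint angles (θ0=180°, θ1=90°, θ2=90°)
uniquely the one of 125 3-step routes that fits.

rotate(2, 90), rotate(2, 90), rotate(2, 90)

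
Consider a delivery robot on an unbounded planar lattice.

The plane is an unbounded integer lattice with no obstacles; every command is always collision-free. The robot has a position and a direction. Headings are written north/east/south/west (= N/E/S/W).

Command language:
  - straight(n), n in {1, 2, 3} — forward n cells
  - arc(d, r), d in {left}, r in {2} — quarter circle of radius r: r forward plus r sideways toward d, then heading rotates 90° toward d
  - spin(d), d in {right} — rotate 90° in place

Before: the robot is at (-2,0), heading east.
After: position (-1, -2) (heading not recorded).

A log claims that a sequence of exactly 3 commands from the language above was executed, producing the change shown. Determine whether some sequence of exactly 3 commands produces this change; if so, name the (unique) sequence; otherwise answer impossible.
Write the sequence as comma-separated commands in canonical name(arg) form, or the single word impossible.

straight(1), spin(right), straight(2)

key: running straight(2) before straight(1) would end elsewhere — order is forced
initial: at (-2,0), heading east
step 1 (straight(1)): at (-1,0), heading east
step 2 (spin(right)): at (-1,0), heading south
step 3 (straight(2)): at (-1,-2), heading south
all 125 alternatives checked — unique.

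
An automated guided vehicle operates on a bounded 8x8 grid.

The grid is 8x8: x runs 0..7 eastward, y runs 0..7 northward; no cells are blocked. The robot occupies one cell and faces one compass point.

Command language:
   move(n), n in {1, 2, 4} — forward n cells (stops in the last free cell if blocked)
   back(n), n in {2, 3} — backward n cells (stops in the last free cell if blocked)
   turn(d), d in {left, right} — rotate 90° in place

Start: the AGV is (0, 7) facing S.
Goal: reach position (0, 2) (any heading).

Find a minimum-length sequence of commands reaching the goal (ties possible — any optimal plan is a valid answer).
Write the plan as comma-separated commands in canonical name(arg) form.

start: (0, 7) facing S
t=1 move(1) ⇒ (0, 6) facing S
t=2 move(4) ⇒ (0, 2) facing S
shorter routes all fall short; 2 is best.

move(1), move(4)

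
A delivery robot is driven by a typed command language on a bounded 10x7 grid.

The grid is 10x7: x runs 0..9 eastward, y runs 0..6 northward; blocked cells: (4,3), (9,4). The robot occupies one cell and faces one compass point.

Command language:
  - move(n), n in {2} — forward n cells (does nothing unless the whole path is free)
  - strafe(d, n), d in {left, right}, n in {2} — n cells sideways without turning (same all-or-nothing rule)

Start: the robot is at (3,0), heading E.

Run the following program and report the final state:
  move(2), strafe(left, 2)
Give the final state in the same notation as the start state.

at (5,2), heading E

begin: at (3,0), heading E
1. move(2) → at (5,0), heading E
2. strafe(left, 2) → at (5,2), heading E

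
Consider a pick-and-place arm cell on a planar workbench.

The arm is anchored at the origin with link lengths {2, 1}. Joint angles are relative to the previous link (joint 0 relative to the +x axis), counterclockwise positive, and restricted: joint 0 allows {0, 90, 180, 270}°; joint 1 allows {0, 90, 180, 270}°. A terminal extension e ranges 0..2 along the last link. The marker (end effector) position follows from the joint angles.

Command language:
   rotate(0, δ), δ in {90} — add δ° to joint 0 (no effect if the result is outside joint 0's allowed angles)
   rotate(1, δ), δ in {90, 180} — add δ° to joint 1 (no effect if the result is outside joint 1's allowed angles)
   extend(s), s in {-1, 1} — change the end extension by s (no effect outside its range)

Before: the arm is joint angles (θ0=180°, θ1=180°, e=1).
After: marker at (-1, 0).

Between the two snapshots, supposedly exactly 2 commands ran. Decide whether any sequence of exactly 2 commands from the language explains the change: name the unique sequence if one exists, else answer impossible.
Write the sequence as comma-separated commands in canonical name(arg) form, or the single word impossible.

from: joint angles (θ0=180°, θ1=180°, e=1)
[1] after extend(-1): joint angles (θ0=180°, θ1=180°, e=0)
[2] after extend(-1): joint angles (θ0=180°, θ1=180°, e=0)
uniquely the one of 25 2-step routes that fits.

extend(-1), extend(-1)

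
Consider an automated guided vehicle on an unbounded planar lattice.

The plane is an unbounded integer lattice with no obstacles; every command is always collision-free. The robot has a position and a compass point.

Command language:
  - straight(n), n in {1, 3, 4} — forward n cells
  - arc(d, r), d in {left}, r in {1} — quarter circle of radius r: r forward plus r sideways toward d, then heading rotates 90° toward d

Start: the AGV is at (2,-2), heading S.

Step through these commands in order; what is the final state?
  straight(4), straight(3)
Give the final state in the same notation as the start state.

from: at (2,-2), heading S
1. straight(4) → at (2,-6), heading S
2. straight(3) → at (2,-9), heading S

at (2,-9), heading S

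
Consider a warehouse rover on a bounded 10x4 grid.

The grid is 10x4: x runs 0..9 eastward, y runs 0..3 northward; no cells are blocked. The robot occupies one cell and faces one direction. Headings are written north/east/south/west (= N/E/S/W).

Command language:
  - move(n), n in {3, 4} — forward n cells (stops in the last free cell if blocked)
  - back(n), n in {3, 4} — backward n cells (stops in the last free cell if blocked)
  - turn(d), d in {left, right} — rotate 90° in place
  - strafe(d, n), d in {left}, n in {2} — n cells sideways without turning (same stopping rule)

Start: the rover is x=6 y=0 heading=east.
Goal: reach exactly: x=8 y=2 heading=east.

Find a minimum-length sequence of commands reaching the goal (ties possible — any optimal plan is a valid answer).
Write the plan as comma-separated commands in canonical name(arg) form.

start: x=6 y=0 heading=east
step 1 (move(4)): x=9 y=0 heading=east
step 2 (back(4)): x=5 y=0 heading=east
step 3 (move(3)): x=8 y=0 heading=east
step 4 (strafe(left, 2)): x=8 y=2 heading=east
nothing shorter than 4 reaches the goal.

move(4), back(4), move(3), strafe(left, 2)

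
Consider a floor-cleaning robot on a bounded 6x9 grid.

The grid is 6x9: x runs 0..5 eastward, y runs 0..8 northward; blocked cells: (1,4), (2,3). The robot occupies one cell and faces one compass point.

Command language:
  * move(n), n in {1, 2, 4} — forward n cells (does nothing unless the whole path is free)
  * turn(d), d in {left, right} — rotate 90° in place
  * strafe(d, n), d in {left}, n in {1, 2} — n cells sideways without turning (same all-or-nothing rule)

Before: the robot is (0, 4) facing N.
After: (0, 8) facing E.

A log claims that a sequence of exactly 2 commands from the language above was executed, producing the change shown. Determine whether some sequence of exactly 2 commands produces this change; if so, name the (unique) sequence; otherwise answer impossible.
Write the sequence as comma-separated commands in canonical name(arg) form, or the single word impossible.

key: cell and facing (now E) both changed — the 2 commands mix motion and turning
start: (0, 4) facing N
step 1 (move(4)): (0, 8) facing N
step 2 (turn(right)): (0, 8) facing E
no other 2-command option fits: unique.

move(4), turn(right)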